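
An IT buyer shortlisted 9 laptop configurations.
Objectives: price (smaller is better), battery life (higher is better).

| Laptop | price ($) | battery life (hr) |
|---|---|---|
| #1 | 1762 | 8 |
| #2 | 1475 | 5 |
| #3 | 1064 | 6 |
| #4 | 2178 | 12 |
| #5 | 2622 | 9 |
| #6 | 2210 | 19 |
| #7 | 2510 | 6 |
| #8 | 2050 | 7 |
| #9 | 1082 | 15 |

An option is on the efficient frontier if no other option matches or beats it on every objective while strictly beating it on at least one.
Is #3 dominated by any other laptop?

No

#1: worse on price (1762 vs 1064).
#2: worse on price (1475 vs 1064).
#4: worse on price (2178 vs 1064).
#5: worse on price (2622 vs 1064).
#6: worse on price (2210 vs 1064).
#7: worse on price (2510 vs 1064).
#8: worse on price (2050 vs 1064).
#9: worse on price (1082 vs 1064).
No option is at least as good as #3 on every objective and strictly better on one.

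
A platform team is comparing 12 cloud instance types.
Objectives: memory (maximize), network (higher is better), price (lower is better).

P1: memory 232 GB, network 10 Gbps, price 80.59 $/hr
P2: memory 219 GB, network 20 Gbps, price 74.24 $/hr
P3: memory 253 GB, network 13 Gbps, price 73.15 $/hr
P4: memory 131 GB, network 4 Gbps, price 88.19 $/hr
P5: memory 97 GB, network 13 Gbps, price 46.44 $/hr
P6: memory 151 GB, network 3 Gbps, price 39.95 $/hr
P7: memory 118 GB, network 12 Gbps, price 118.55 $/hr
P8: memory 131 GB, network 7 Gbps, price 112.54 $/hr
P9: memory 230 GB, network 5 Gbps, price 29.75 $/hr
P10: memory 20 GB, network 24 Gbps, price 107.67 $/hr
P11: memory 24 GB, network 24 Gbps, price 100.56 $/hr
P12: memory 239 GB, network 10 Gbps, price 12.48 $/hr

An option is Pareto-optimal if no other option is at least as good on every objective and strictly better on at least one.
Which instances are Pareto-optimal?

P2, P3, P5, P11, P12

P1: dominated by P3 (memory 253≥232, network 13≥10, price 73.15≤80.59).
P2: not dominated.
P3: not dominated (best memory).
P4: dominated by P1 (memory 232≥131, network 10≥4, price 80.59≤88.19).
P5: not dominated.
P6: dominated by P9 (memory 230≥151, network 5≥3, price 29.75≤39.95).
P7: dominated by P2 (memory 219≥118, network 20≥12, price 74.24≤118.55).
P8: dominated by P1 (memory 232≥131, network 10≥7, price 80.59≤112.54).
P9: dominated by P12 (memory 239≥230, network 10≥5, price 12.48≤29.75).
P10: dominated by P11 (memory 24≥20, network 24≥24, price 100.56≤107.67).
P11: not dominated.
P12: not dominated (best price).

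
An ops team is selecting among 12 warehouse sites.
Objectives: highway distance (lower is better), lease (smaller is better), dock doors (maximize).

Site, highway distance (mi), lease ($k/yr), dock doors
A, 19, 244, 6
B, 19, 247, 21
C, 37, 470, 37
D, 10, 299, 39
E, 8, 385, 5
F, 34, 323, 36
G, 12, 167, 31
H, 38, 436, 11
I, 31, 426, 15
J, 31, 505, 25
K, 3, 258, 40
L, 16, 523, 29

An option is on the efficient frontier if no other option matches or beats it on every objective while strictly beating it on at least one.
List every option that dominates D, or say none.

K

K: highway distance 3≤10, lease 258≤299, dock doors 40≥39 — dominates D.
Others (A, B, C, E, F, G, H, I, J, L) are each worse than D on at least one objective.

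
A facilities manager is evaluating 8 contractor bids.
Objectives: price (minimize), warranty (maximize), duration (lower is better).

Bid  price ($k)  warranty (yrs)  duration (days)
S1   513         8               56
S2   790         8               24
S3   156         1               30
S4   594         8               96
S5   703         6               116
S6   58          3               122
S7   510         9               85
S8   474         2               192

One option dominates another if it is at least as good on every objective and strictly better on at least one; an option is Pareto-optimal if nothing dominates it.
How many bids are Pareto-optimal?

5

S1: not dominated.
S2: not dominated (best duration).
S3: not dominated.
S4: dominated by S1 (price 513≤594, warranty 8≥8, duration 56≤96).
S5: dominated by S1 (price 513≤703, warranty 8≥6, duration 56≤116).
S6: not dominated (best price).
S7: not dominated (best warranty).
S8: dominated by S6 (price 58≤474, warranty 3≥2, duration 122≤192).
Pareto-optimal: S1, S2, S3, S6, S7 → 5.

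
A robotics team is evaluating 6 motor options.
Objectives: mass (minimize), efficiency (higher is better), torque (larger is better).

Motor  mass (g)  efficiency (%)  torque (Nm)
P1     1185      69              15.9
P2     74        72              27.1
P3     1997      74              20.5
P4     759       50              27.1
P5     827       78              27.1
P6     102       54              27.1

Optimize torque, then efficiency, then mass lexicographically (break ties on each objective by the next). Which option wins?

P5

First maximize torque: best is 27.1, kept {P2, P4, P5, P6}.
Then maximize efficiency: best is 78, kept {P5}.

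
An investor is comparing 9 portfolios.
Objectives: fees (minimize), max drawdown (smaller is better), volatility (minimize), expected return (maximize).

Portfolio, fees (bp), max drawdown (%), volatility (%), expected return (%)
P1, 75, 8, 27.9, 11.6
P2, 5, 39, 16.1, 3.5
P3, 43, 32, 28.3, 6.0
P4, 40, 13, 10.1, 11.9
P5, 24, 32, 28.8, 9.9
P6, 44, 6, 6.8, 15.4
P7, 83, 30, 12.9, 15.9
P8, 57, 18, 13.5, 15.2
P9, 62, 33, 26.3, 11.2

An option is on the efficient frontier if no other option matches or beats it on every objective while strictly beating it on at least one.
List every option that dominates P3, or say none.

P4: fees 40≤43, max drawdown 13≤32, volatility 10.1≤28.3, expected return 11.9≥6.0 — dominates P3.
Others (P1, P2, P5, P6, P7, P8, P9) are each worse than P3 on at least one objective.

P4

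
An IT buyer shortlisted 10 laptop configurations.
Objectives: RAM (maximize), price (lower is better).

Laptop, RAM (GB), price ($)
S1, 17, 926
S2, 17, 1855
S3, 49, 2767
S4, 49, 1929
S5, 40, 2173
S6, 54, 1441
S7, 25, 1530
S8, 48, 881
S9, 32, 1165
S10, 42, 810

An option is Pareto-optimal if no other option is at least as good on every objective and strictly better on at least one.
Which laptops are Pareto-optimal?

S1: dominated by S8 (RAM 48≥17, price 881≤926).
S2: dominated by S1 (RAM 17≥17, price 926≤1855).
S3: dominated by S4 (RAM 49≥49, price 1929≤2767).
S4: dominated by S6 (RAM 54≥49, price 1441≤1929).
S5: dominated by S4 (RAM 49≥40, price 1929≤2173).
S6: not dominated (best RAM).
S7: dominated by S6 (RAM 54≥25, price 1441≤1530).
S8: not dominated.
S9: dominated by S8 (RAM 48≥32, price 881≤1165).
S10: not dominated (best price).

S6, S8, S10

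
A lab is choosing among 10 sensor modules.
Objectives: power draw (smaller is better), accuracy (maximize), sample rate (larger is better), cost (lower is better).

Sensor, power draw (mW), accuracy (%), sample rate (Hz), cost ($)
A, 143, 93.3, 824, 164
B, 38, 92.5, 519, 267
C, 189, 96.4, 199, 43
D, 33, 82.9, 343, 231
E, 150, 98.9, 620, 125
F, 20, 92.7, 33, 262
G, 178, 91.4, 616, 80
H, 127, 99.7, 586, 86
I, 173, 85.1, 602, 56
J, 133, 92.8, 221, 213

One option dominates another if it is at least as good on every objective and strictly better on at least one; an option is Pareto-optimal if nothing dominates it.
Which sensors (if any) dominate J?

H: power draw 127≤133, accuracy 99.7≥92.8, sample rate 586≥221, cost 86≤213 — dominates J.
Others (A, B, C, D, E, F, G, I) are each worse than J on at least one objective.

H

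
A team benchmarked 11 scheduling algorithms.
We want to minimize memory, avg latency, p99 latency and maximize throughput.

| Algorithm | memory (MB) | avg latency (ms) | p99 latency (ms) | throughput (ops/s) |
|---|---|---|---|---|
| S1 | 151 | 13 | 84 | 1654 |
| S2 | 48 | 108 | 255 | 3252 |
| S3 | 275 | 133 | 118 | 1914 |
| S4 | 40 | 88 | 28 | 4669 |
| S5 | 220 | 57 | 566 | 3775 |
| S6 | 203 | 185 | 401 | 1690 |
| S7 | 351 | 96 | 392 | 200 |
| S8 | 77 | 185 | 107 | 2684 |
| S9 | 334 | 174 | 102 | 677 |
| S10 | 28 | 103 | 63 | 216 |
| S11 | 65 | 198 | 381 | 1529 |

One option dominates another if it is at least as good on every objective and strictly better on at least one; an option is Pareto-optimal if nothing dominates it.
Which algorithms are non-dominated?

S1, S4, S5, S10

S1: not dominated (best avg latency).
S2: dominated by S4 (memory 40≤48, avg latency 88≤108, p99 latency 28≤255, throughput 4669≥3252).
S3: dominated by S4 (memory 40≤275, avg latency 88≤133, p99 latency 28≤118, throughput 4669≥1914).
S4: not dominated (best p99 latency).
S5: not dominated.
S6: dominated by S2 (memory 48≤203, avg latency 108≤185, p99 latency 255≤401, throughput 3252≥1690).
S7: dominated by S1 (memory 151≤351, avg latency 13≤96, p99 latency 84≤392, throughput 1654≥200).
S8: dominated by S4 (memory 40≤77, avg latency 88≤185, p99 latency 28≤107, throughput 4669≥2684).
S9: dominated by S1 (memory 151≤334, avg latency 13≤174, p99 latency 84≤102, throughput 1654≥677).
S10: not dominated (best memory).
S11: dominated by S2 (memory 48≤65, avg latency 108≤198, p99 latency 255≤381, throughput 3252≥1529).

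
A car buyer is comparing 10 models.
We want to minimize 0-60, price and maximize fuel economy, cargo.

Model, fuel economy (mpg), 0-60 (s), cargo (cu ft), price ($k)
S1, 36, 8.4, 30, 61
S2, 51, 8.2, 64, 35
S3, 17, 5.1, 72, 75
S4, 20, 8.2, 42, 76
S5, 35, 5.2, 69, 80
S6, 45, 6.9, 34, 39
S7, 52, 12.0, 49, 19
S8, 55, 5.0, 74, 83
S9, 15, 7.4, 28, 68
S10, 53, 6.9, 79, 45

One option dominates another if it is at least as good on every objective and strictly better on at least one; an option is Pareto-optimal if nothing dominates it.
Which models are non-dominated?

S1: dominated by S2 (fuel economy 51≥36, 0-60 8.2≤8.4, cargo 64≥30, price 35≤61).
S2: not dominated.
S3: not dominated.
S4: dominated by S2 (fuel economy 51≥20, 0-60 8.2≤8.2, cargo 64≥42, price 35≤76).
S5: not dominated.
S6: not dominated.
S7: not dominated (best price).
S8: not dominated (best fuel economy).
S9: dominated by S6 (fuel economy 45≥15, 0-60 6.9≤7.4, cargo 34≥28, price 39≤68).
S10: not dominated (best cargo).

S2, S3, S5, S6, S7, S8, S10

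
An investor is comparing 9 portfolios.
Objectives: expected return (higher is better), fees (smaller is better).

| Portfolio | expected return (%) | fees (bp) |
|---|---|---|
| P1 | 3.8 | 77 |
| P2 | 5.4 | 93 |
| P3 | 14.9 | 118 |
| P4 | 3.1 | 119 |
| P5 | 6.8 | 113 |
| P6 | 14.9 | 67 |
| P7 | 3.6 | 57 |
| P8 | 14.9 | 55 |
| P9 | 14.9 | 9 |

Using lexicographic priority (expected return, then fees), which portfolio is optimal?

First maximize expected return: best is 14.9, kept {P3, P6, P8, P9}.
Then minimize fees: best is 9, kept {P9}.

P9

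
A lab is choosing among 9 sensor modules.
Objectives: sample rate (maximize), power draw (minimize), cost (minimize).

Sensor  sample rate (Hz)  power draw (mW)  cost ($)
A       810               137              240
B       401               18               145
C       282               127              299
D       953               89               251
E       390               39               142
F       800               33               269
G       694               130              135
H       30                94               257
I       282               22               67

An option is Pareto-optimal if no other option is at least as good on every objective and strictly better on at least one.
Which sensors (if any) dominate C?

B, D, E, F, I

B: sample rate 401≥282, power draw 18≤127, cost 145≤299 — dominates C.
D: sample rate 953≥282, power draw 89≤127, cost 251≤299 — dominates C.
E: sample rate 390≥282, power draw 39≤127, cost 142≤299 — dominates C.
F: sample rate 800≥282, power draw 33≤127, cost 269≤299 — dominates C.
I: sample rate 282≥282, power draw 22≤127, cost 67≤299 — dominates C.
Others (A, G, H) are each worse than C on at least one objective.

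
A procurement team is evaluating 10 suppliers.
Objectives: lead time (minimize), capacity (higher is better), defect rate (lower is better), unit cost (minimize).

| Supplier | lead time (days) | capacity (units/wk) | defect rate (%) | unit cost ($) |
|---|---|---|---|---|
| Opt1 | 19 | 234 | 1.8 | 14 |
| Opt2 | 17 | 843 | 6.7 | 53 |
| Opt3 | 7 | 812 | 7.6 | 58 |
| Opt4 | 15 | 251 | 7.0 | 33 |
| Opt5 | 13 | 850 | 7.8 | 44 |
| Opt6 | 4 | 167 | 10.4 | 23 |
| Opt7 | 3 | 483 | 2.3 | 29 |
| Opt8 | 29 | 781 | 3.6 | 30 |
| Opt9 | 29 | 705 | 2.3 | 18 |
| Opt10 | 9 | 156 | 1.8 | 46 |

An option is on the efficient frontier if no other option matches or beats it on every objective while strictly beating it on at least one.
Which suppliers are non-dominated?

Opt1: not dominated (best unit cost).
Opt2: not dominated.
Opt3: not dominated.
Opt4: dominated by Opt7 (lead time 3≤15, capacity 483≥251, defect rate 2.3≤7.0, unit cost 29≤33).
Opt5: not dominated (best capacity).
Opt6: not dominated.
Opt7: not dominated (best lead time).
Opt8: not dominated.
Opt9: not dominated.
Opt10: not dominated.

Opt1, Opt2, Opt3, Opt5, Opt6, Opt7, Opt8, Opt9, Opt10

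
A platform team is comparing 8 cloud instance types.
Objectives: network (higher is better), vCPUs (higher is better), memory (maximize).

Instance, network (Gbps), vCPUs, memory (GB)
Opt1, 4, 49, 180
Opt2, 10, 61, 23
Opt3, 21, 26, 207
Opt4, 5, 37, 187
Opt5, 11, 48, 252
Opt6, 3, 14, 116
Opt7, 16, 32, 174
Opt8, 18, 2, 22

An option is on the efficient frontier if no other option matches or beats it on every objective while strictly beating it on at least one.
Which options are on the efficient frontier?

Opt1, Opt2, Opt3, Opt5, Opt7

Opt1: not dominated.
Opt2: not dominated (best vCPUs).
Opt3: not dominated (best network).
Opt4: dominated by Opt5 (network 11≥5, vCPUs 48≥37, memory 252≥187).
Opt5: not dominated (best memory).
Opt6: dominated by Opt1 (network 4≥3, vCPUs 49≥14, memory 180≥116).
Opt7: not dominated.
Opt8: dominated by Opt3 (network 21≥18, vCPUs 26≥2, memory 207≥22).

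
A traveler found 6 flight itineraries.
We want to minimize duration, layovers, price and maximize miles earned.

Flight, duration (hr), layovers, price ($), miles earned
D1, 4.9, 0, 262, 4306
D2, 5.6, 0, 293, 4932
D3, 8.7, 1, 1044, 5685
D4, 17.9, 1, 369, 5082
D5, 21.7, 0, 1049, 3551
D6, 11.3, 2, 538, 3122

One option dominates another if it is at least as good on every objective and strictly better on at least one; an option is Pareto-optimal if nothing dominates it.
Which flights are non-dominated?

D1, D2, D3, D4

D1: not dominated (best duration).
D2: not dominated.
D3: not dominated (best miles earned).
D4: not dominated.
D5: dominated by D1 (duration 4.9≤21.7, layovers 0≤0, price 262≤1049, miles earned 4306≥3551).
D6: dominated by D1 (duration 4.9≤11.3, layovers 0≤2, price 262≤538, miles earned 4306≥3122).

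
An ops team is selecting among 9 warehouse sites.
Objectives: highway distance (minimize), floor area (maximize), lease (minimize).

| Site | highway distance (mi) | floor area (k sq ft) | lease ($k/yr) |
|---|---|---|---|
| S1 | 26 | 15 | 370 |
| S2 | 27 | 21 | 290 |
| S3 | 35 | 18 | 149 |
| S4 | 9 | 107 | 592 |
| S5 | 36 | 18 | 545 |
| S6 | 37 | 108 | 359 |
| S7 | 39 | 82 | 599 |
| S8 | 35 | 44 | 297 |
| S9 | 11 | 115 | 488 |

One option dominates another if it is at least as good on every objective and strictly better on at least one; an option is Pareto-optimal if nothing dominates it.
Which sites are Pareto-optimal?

S1, S2, S3, S4, S6, S8, S9

S1: not dominated.
S2: not dominated.
S3: not dominated (best lease).
S4: not dominated (best highway distance).
S5: dominated by S2 (highway distance 27≤36, floor area 21≥18, lease 290≤545).
S6: not dominated.
S7: dominated by S4 (highway distance 9≤39, floor area 107≥82, lease 592≤599).
S8: not dominated.
S9: not dominated (best floor area).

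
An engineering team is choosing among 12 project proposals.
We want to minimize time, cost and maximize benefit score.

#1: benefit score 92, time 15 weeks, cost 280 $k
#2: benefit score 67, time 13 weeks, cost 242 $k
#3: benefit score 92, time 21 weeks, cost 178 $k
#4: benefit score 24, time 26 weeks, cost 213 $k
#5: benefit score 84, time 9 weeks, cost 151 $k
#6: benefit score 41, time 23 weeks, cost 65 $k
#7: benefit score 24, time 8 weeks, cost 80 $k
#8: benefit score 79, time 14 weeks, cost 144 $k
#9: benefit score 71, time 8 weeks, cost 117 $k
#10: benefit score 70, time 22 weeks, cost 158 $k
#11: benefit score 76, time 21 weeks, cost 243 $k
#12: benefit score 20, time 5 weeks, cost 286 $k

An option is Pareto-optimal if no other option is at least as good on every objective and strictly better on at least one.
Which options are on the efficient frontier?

#1: not dominated.
#2: dominated by #5 (benefit score 84≥67, time 9≤13, cost 151≤242).
#3: not dominated.
#4: dominated by #3 (benefit score 92≥24, time 21≤26, cost 178≤213).
#5: not dominated.
#6: not dominated (best cost).
#7: not dominated.
#8: not dominated.
#9: not dominated.
#10: dominated by #5 (benefit score 84≥70, time 9≤22, cost 151≤158).
#11: dominated by #3 (benefit score 92≥76, time 21≤21, cost 178≤243).
#12: not dominated (best time).

#1, #3, #5, #6, #7, #8, #9, #12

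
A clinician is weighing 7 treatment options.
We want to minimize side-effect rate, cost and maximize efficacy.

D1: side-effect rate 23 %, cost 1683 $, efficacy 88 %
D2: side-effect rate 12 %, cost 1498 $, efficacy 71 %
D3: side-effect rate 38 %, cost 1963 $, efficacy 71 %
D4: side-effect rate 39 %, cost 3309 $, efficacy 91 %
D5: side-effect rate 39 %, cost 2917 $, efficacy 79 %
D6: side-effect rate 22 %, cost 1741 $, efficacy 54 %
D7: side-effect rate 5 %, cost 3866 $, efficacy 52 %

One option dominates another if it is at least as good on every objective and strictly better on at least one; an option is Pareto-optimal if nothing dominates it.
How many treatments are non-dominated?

4

D1: not dominated.
D2: not dominated (best cost).
D3: dominated by D1 (side-effect rate 23≤38, cost 1683≤1963, efficacy 88≥71).
D4: not dominated (best efficacy).
D5: dominated by D1 (side-effect rate 23≤39, cost 1683≤2917, efficacy 88≥79).
D6: dominated by D2 (side-effect rate 12≤22, cost 1498≤1741, efficacy 71≥54).
D7: not dominated (best side-effect rate).
Pareto-optimal: D1, D2, D4, D7 → 4.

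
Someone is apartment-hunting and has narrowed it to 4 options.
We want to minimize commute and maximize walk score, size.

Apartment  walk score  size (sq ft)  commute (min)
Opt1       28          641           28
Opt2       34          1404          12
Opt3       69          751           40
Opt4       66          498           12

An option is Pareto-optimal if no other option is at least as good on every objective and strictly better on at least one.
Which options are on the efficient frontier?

Opt2, Opt3, Opt4

Opt1: dominated by Opt2 (walk score 34≥28, size 1404≥641, commute 12≤28).
Opt2: not dominated (best size).
Opt3: not dominated (best walk score).
Opt4: not dominated.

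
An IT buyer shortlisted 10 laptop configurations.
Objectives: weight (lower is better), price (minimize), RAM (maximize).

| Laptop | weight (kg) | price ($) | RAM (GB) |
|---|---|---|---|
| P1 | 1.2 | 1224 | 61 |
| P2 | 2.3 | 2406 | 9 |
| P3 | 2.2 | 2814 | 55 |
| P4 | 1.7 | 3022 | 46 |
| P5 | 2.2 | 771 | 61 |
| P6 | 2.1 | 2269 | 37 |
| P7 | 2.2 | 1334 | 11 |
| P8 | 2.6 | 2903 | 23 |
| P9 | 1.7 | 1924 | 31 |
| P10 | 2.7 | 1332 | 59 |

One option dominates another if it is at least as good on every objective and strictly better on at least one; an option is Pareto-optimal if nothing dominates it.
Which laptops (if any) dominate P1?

P2: worse on weight (2.3 vs 1.2).
P3: worse on weight (2.2 vs 1.2).
P4: worse on weight (1.7 vs 1.2).
P5: worse on weight (2.2 vs 1.2).
P6: worse on weight (2.1 vs 1.2).
P7: worse on weight (2.2 vs 1.2).
P8: worse on weight (2.6 vs 1.2).
P9: worse on weight (1.7 vs 1.2).
P10: worse on weight (2.7 vs 1.2).
No option dominates P1.

none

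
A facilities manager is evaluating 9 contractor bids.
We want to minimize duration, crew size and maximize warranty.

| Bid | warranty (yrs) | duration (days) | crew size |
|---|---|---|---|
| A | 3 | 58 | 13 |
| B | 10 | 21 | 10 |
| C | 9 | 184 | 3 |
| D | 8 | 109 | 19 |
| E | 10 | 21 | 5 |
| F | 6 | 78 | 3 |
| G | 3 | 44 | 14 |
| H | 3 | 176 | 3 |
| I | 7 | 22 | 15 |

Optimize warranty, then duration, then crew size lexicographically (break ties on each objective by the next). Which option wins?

E

First maximize warranty: best is 10, kept {B, E}.
Then minimize duration: best is 21, kept {B, E}.
Then minimize crew size: best is 5, kept {E}.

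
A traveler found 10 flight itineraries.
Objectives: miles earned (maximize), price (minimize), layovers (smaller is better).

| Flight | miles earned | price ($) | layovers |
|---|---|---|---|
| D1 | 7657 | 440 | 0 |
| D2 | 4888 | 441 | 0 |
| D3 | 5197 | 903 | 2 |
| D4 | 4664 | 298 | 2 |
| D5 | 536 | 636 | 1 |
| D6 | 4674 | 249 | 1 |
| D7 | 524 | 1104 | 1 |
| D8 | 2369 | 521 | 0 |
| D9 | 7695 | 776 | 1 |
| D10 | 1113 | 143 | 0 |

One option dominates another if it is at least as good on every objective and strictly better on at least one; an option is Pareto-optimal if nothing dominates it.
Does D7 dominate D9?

No

D7 vs D9: D7 is worse on miles earned (524 vs 7695), so it does not dominate D9.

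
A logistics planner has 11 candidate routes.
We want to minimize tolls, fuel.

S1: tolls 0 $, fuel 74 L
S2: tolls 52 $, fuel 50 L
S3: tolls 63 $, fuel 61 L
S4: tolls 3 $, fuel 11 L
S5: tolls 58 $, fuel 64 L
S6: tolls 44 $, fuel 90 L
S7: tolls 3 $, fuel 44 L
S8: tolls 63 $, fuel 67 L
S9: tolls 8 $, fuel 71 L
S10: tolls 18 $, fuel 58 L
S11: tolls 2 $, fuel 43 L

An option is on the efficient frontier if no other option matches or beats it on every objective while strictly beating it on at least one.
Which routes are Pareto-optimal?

S1: not dominated (best tolls).
S2: dominated by S4 (tolls 3≤52, fuel 11≤50).
S3: dominated by S2 (tolls 52≤63, fuel 50≤61).
S4: not dominated (best fuel).
S5: dominated by S2 (tolls 52≤58, fuel 50≤64).
S6: dominated by S1 (tolls 0≤44, fuel 74≤90).
S7: dominated by S4 (tolls 3≤3, fuel 11≤44).
S8: dominated by S2 (tolls 52≤63, fuel 50≤67).
S9: dominated by S4 (tolls 3≤8, fuel 11≤71).
S10: dominated by S4 (tolls 3≤18, fuel 11≤58).
S11: not dominated.

S1, S4, S11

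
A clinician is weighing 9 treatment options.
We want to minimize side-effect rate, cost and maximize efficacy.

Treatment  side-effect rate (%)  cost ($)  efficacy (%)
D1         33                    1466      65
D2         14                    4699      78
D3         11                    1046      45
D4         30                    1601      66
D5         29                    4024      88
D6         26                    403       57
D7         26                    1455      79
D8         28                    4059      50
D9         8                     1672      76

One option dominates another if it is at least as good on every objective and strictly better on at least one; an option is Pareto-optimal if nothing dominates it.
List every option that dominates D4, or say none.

D7

D7: side-effect rate 26≤30, cost 1455≤1601, efficacy 79≥66 — dominates D4.
Others (D1, D2, D3, D5, D6, D8, D9) are each worse than D4 on at least one objective.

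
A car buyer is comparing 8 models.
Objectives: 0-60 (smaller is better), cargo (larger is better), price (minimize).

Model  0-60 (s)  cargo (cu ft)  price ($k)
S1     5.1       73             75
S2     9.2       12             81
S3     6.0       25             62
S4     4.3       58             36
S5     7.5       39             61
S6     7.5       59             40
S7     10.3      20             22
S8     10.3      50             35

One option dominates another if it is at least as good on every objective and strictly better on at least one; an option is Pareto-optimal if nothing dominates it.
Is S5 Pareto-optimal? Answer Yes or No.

S4 vs S5: 0-60 4.3≤7.5, cargo 58≥39, price 36≤61 — S4 is at least as good on every objective and strictly better on at least one, so S4 dominates S5.

No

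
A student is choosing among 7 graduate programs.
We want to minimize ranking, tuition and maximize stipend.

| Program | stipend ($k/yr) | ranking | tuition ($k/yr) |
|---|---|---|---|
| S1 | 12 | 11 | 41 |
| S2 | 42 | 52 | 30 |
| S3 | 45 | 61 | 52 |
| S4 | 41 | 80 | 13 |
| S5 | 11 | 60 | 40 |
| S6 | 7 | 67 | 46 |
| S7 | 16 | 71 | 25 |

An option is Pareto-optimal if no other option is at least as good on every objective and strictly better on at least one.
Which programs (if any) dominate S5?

S2: stipend 42≥11, ranking 52≤60, tuition 30≤40 — dominates S5.
Others (S1, S3, S4, S6, S7) are each worse than S5 on at least one objective.

S2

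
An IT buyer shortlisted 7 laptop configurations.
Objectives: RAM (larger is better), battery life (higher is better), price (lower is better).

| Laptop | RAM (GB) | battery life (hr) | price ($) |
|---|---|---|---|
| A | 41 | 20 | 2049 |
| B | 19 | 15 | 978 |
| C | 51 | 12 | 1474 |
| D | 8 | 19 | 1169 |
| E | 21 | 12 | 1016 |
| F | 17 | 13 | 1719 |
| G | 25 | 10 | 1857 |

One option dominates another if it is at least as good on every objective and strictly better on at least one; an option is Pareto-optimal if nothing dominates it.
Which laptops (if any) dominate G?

C: RAM 51≥25, battery life 12≥10, price 1474≤1857 — dominates G.
Others (A, B, D, E, F) are each worse than G on at least one objective.

C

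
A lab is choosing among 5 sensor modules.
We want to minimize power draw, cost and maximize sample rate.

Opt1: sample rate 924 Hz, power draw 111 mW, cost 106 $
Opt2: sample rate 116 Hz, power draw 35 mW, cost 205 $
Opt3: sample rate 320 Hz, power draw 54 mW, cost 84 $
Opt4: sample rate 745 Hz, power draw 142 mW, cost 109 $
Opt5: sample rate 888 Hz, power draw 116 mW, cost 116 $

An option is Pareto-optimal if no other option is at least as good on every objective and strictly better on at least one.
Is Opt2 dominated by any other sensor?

No

Opt1: worse on power draw (111 vs 35).
Opt3: worse on power draw (54 vs 35).
Opt4: worse on power draw (142 vs 35).
Opt5: worse on power draw (116 vs 35).
No option is at least as good as Opt2 on every objective and strictly better on one.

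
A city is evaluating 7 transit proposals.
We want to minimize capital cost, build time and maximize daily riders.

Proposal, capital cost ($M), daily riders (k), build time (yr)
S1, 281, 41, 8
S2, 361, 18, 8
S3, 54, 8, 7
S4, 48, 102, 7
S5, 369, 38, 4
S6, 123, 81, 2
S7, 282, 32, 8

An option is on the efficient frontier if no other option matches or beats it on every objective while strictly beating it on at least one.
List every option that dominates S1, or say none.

S4, S6

S4: capital cost 48≤281, daily riders 102≥41, build time 7≤8 — dominates S1.
S6: capital cost 123≤281, daily riders 81≥41, build time 2≤8 — dominates S1.
Others (S2, S3, S5, S7) are each worse than S1 on at least one objective.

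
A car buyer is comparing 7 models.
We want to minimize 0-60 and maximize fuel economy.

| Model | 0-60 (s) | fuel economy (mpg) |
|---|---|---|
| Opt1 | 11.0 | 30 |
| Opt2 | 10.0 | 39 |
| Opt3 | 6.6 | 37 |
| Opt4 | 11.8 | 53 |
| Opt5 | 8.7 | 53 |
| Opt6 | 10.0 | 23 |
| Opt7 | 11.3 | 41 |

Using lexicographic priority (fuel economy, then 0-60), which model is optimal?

First maximize fuel economy: best is 53, kept {Opt4, Opt5}.
Then minimize 0-60: best is 8.7, kept {Opt5}.

Opt5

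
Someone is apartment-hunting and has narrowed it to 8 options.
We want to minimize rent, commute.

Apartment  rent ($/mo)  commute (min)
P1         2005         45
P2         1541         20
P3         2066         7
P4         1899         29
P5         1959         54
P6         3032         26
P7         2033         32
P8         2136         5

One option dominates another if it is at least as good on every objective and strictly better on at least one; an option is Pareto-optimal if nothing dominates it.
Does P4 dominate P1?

Yes

P4 vs P1: rent 1899≤2005, commute 29≤45 — P4 is at least as good on every objective with at least one strict improvement.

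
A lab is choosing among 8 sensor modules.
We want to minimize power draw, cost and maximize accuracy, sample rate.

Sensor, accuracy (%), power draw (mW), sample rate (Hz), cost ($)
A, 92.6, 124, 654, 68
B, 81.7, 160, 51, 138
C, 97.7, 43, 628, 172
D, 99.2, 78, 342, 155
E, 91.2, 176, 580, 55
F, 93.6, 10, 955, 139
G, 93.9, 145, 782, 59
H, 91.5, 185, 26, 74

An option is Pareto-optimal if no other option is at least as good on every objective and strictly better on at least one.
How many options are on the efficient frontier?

A: not dominated.
B: dominated by A (accuracy 92.6≥81.7, power draw 124≤160, sample rate 654≥51, cost 68≤138).
C: not dominated.
D: not dominated (best accuracy).
E: not dominated (best cost).
F: not dominated (best power draw).
G: not dominated.
H: dominated by A (accuracy 92.6≥91.5, power draw 124≤185, sample rate 654≥26, cost 68≤74).
Pareto-optimal: A, C, D, E, F, G → 6.

6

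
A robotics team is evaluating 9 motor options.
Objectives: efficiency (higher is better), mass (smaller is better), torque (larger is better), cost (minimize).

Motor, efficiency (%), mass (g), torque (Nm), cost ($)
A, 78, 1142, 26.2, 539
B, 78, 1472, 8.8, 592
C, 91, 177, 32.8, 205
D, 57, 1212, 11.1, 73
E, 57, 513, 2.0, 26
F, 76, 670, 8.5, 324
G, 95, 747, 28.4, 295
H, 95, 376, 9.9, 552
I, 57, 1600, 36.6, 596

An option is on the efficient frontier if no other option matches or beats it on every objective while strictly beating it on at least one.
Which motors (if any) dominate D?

none

A: worse on cost (539 vs 73).
B: worse on mass (1472 vs 1212).
C: worse on cost (205 vs 73).
E: worse on torque (2.0 vs 11.1).
F: worse on torque (8.5 vs 11.1).
G: worse on cost (295 vs 73).
H: worse on torque (9.9 vs 11.1).
I: worse on mass (1600 vs 1212).
No option dominates D.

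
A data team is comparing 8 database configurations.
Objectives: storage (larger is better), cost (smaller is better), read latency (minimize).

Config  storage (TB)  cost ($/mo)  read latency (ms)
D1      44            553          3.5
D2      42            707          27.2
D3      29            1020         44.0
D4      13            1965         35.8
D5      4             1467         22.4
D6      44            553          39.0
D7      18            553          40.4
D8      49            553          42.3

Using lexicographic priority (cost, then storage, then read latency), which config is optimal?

D8

First minimize cost: best is 553, kept {D1, D6, D7, D8}.
Then maximize storage: best is 49, kept {D8}.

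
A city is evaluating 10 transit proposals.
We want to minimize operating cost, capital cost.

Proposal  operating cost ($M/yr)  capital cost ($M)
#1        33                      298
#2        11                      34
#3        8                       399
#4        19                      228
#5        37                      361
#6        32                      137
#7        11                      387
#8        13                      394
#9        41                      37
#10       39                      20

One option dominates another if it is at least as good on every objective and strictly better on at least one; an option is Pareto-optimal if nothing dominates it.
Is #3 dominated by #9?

#9 vs #3: #9 is worse on operating cost (41 vs 8), so it does not dominate #3.

No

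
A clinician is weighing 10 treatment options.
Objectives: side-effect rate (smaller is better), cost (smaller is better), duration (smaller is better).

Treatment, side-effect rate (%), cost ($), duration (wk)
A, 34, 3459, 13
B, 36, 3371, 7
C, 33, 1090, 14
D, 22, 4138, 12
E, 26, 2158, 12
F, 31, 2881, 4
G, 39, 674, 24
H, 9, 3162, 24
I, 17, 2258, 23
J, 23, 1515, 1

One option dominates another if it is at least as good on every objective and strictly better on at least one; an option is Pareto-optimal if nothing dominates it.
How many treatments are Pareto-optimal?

6

A: dominated by E (side-effect rate 26≤34, cost 2158≤3459, duration 12≤13).
B: dominated by F (side-effect rate 31≤36, cost 2881≤3371, duration 4≤7).
C: not dominated.
D: not dominated.
E: dominated by J (side-effect rate 23≤26, cost 1515≤2158, duration 1≤12).
F: dominated by J (side-effect rate 23≤31, cost 1515≤2881, duration 1≤4).
G: not dominated (best cost).
H: not dominated (best side-effect rate).
I: not dominated.
J: not dominated (best duration).
Pareto-optimal: C, D, G, H, I, J → 6.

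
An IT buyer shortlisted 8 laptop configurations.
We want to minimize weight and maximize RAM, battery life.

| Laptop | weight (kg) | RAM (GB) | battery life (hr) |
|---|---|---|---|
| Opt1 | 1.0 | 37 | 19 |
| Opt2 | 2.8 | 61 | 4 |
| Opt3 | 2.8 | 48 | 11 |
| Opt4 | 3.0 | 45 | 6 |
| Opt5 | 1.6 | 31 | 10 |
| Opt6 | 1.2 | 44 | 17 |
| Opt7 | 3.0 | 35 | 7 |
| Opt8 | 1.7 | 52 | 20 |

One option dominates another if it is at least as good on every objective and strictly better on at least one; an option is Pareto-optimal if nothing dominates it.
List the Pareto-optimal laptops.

Opt1: not dominated (best weight).
Opt2: not dominated (best RAM).
Opt3: dominated by Opt8 (weight 1.7≤2.8, RAM 52≥48, battery life 20≥11).
Opt4: dominated by Opt3 (weight 2.8≤3.0, RAM 48≥45, battery life 11≥6).
Opt5: dominated by Opt1 (weight 1.0≤1.6, RAM 37≥31, battery life 19≥10).
Opt6: not dominated.
Opt7: dominated by Opt1 (weight 1.0≤3.0, RAM 37≥35, battery life 19≥7).
Opt8: not dominated (best battery life).

Opt1, Opt2, Opt6, Opt8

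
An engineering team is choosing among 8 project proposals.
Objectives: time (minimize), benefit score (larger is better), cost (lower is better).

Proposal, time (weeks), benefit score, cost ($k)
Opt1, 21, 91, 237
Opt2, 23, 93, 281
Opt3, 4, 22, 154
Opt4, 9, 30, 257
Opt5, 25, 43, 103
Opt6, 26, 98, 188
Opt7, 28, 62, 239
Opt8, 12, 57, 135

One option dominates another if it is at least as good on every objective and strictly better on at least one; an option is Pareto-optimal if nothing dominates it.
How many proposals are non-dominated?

Opt1: not dominated.
Opt2: not dominated.
Opt3: not dominated (best time).
Opt4: not dominated.
Opt5: not dominated (best cost).
Opt6: not dominated (best benefit score).
Opt7: dominated by Opt1 (time 21≤28, benefit score 91≥62, cost 237≤239).
Opt8: not dominated.
Pareto-optimal: Opt1, Opt2, Opt3, Opt4, Opt5, Opt6, Opt8 → 7.

7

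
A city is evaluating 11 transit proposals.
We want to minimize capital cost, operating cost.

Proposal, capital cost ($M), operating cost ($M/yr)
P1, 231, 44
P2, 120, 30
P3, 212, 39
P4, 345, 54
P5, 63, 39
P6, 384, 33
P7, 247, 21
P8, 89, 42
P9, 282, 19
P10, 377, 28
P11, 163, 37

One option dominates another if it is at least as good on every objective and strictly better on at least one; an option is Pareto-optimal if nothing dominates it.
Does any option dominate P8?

Yes

P5 vs P8: capital cost 63≤89, operating cost 39≤42 — P5 is at least as good on every objective and strictly better on at least one, so P5 dominates P8.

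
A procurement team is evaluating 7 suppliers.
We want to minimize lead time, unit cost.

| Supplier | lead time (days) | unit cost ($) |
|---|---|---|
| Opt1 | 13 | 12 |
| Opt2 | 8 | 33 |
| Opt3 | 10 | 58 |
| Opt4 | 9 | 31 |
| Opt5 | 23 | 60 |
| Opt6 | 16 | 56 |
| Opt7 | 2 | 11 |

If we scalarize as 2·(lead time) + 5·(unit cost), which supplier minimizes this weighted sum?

Opt1: 2·13 + 5·12 = 86
Opt2: 2·8 + 5·33 = 181
Opt3: 2·10 + 5·58 = 310
Opt4: 2·9 + 5·31 = 173
Opt5: 2·23 + 5·60 = 346
Opt6: 2·16 + 5·56 = 312
Opt7: 2·2 + 5·11 = 59
Lowest: Opt7 at 59.

Opt7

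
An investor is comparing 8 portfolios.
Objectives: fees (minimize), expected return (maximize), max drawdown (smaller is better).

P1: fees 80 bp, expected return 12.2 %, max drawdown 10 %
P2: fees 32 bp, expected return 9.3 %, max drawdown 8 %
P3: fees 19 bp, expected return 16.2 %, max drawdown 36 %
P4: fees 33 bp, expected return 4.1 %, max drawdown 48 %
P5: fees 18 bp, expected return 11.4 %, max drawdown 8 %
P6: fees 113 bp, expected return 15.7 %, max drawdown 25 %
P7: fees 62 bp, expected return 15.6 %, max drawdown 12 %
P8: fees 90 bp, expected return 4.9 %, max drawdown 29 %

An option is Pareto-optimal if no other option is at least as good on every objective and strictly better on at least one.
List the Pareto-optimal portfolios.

P1, P3, P5, P6, P7

P1: not dominated.
P2: dominated by P5 (fees 18≤32, expected return 11.4≥9.3, max drawdown 8≤8).
P3: not dominated (best expected return).
P4: dominated by P2 (fees 32≤33, expected return 9.3≥4.1, max drawdown 8≤48).
P5: not dominated (best fees).
P6: not dominated.
P7: not dominated.
P8: dominated by P1 (fees 80≤90, expected return 12.2≥4.9, max drawdown 10≤29).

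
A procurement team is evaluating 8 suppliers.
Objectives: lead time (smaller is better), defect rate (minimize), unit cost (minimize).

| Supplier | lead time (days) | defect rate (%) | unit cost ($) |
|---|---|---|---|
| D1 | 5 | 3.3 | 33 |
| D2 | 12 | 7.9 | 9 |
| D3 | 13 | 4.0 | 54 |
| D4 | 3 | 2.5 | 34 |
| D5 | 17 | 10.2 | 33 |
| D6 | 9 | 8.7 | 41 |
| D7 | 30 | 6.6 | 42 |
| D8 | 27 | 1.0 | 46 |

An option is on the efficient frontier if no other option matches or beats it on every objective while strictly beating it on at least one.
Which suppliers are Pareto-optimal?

D1, D2, D4, D8

D1: not dominated.
D2: not dominated (best unit cost).
D3: dominated by D1 (lead time 5≤13, defect rate 3.3≤4.0, unit cost 33≤54).
D4: not dominated (best lead time).
D5: dominated by D1 (lead time 5≤17, defect rate 3.3≤10.2, unit cost 33≤33).
D6: dominated by D1 (lead time 5≤9, defect rate 3.3≤8.7, unit cost 33≤41).
D7: dominated by D1 (lead time 5≤30, defect rate 3.3≤6.6, unit cost 33≤42).
D8: not dominated (best defect rate).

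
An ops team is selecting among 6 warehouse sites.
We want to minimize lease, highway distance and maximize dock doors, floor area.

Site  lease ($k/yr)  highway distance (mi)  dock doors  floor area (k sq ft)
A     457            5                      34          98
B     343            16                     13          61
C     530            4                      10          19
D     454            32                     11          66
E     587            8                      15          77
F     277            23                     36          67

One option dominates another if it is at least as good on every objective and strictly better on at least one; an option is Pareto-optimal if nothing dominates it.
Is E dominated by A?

Yes

A vs E: lease 457≤587, highway distance 5≤8, dock doors 34≥15, floor area 98≥77 — A is at least as good on every objective with at least one strict improvement.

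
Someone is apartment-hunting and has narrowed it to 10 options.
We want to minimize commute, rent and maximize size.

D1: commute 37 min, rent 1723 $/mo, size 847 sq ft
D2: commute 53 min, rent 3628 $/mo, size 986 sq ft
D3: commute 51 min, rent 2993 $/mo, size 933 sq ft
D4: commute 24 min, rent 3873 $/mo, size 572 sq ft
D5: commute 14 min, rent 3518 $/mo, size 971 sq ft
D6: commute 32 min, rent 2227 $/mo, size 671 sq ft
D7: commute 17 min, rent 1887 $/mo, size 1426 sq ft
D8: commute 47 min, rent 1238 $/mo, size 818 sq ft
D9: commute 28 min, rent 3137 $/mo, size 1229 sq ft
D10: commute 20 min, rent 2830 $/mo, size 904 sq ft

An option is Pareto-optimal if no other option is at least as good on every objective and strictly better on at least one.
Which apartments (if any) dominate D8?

none

D1: worse on rent (1723 vs 1238).
D2: worse on commute (53 vs 47).
D3: worse on commute (51 vs 47).
D4: worse on rent (3873 vs 1238).
D5: worse on rent (3518 vs 1238).
D6: worse on rent (2227 vs 1238).
D7: worse on rent (1887 vs 1238).
D9: worse on rent (3137 vs 1238).
D10: worse on rent (2830 vs 1238).
No option dominates D8.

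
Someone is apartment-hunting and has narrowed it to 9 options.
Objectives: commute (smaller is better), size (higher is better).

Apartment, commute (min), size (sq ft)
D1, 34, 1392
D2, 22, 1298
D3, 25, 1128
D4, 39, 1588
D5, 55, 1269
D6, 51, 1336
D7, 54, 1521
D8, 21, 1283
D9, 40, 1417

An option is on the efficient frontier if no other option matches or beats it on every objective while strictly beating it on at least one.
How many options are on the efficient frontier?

D1: not dominated.
D2: not dominated.
D3: dominated by D2 (commute 22≤25, size 1298≥1128).
D4: not dominated (best size).
D5: dominated by D1 (commute 34≤55, size 1392≥1269).
D6: dominated by D1 (commute 34≤51, size 1392≥1336).
D7: dominated by D4 (commute 39≤54, size 1588≥1521).
D8: not dominated (best commute).
D9: dominated by D4 (commute 39≤40, size 1588≥1417).
Pareto-optimal: D1, D2, D4, D8 → 4.

4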